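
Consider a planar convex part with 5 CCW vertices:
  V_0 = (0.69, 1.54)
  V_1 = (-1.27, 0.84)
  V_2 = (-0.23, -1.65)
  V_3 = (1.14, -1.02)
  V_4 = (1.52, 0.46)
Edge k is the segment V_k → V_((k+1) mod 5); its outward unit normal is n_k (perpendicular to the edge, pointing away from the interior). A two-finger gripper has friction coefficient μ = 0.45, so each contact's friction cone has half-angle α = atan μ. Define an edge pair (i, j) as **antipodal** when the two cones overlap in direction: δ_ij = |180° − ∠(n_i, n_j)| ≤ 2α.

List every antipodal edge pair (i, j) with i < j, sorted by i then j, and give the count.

α = atan 0.45 = 24.23°;  2α = 48.46°
n_0 = (-0.3363, +0.9417)
n_1 = (-0.9227, -0.3854)
n_2 = (+0.4178, -0.9085)
n_3 = (+0.9686, -0.2487)
n_4 = (+0.7929, +0.6094)
  (0,1): δ = 86.98°  ·
  (0,2): δ = 5.04°  ✓
  (0,3): δ = 55.95°  ·
  (0,4): δ = 107.89°  ·
  (1,2): δ = 87.97°  ·
  (1,3): δ = 37.07°  ✓
  (1,4): δ = 14.87°  ✓
  (2,3): δ = 129.10°  ·
  (2,4): δ = 77.15°  ·
  (3,4): δ = 128.06°  ·
antipodal pairs: 3

count = 3; pairs: (0,2), (1,3), (1,4)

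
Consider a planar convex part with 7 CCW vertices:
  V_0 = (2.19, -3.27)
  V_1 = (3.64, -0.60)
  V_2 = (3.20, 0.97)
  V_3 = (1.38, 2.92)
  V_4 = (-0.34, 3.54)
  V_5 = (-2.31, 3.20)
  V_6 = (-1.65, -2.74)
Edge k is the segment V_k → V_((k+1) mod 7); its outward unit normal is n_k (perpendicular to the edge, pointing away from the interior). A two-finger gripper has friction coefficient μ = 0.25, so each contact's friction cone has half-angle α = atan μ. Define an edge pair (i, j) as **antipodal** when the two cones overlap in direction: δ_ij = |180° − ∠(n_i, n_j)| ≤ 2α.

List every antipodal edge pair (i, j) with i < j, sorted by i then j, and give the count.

α = atan 0.25 = 14.04°;  2α = 28.07°
n_0 = (+0.8788, -0.4772)
n_1 = (+0.9629, +0.2699)
n_2 = (+0.7311, +0.6823)
n_3 = (+0.3391, +0.9407)
n_4 = (-0.1701, +0.9854)
n_5 = (-0.9939, -0.1104)
n_6 = (-0.1367, -0.9906)
  (0,1): δ = 135.84°  ·
  (0,2): δ = 108.47°  ·
  (0,3): δ = 81.32°  ·
  (0,4): δ = 51.70°  ·
  (0,5): δ = 34.85°  ·
  (0,6): δ = 110.65°  ·
  (1,2): δ = 152.63°  ·
  (1,3): δ = 125.48°  ·
  (1,4): δ = 95.86°  ·
  (1,5): δ = 9.32°  ✓
  (1,6): δ = 66.49°  ·
  (2,3): δ = 152.85°  ·
  (2,4): δ = 123.23°  ·
  (2,5): δ = 36.68°  ·
  (2,6): δ = 39.12°  ·
  (3,4): δ = 150.39°  ·
  (3,5): δ = 63.84°  ·
  (3,6): δ = 11.96°  ✓
  (4,5): δ = 93.45°  ·
  (4,6): δ = 17.65°  ✓
  (5,6): δ = 104.20°  ·
antipodal pairs: 3

count = 3; pairs: (1,5), (3,6), (4,6)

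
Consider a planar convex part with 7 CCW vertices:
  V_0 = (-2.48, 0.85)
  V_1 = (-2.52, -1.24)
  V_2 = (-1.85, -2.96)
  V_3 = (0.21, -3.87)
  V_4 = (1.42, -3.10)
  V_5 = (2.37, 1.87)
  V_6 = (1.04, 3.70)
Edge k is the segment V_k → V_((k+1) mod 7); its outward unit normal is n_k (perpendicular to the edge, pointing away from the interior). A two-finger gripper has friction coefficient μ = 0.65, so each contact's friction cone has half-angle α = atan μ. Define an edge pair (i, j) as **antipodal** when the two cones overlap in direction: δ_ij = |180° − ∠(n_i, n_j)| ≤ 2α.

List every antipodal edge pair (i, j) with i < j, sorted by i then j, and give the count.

count = 9; pairs: (0,3), (0,4), (0,5), (1,4), (1,5), (2,5), (2,6), (3,6), (4,6)

α = atan 0.65 = 33.02°;  2α = 66.05°
n_0 = (-0.9998, +0.0191)
n_1 = (-0.9318, -0.3630)
n_2 = (-0.4041, -0.9147)
n_3 = (+0.5369, -0.8437)
n_4 = (+0.9822, -0.1877)
n_5 = (+0.8089, +0.5879)
n_6 = (-0.6293, +0.7772)
  (0,1): δ = 157.62°  ·
  (0,2): δ = 112.74°  ·
  (0,3): δ = 56.43°  ✓
  (0,4): δ = 9.72°  ✓
  (0,5): δ = 37.11°  ✓
  (0,6): δ = 130.09°  ·
  (1,2): δ = 135.12°  ·
  (1,3): δ = 78.81°  ·
  (1,4): δ = 32.10°  ✓
  (1,5): δ = 14.73°  ✓
  (1,6): δ = 107.71°  ·
  (2,3): δ = 123.70°  ·
  (2,4): δ = 76.99°  ·
  (2,5): δ = 30.16°  ✓
  (2,6): δ = 62.83°  ✓
  (3,4): δ = 133.29°  ·
  (3,5): δ = 86.46°  ·
  (3,6): δ = 6.52°  ✓
  (4,5): δ = 133.17°  ·
  (4,6): δ = 40.18°  ✓
  (5,6): δ = 87.01°  ·
antipodal pairs: 9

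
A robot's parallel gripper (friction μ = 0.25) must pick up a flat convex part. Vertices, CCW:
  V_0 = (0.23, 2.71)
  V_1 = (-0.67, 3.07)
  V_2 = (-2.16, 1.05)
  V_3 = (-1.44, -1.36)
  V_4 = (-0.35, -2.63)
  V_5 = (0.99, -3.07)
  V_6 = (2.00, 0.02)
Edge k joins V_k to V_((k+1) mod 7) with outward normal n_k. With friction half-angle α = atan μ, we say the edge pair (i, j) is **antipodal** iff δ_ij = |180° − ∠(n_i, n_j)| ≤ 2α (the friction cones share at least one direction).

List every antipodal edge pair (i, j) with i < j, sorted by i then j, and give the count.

count = 5; pairs: (0,3), (0,4), (1,5), (2,6), (3,6)

α = atan 0.25 = 14.04°;  2α = 28.07°
n_0 = (+0.3714, +0.9285)
n_1 = (-0.8048, +0.5936)
n_2 = (-0.9582, -0.2863)
n_3 = (-0.7588, -0.6513)
n_4 = (-0.3120, -0.9501)
n_5 = (+0.9505, -0.3107)
n_6 = (+0.8354, +0.5497)
  (0,1): δ = 104.61°  ·
  (0,2): δ = 51.56°  ·
  (0,3): δ = 27.56°  ✓
  (0,4): δ = 3.62°  ✓
  (0,5): δ = 93.70°  ·
  (0,6): δ = 145.15°  ·
  (1,2): δ = 126.95°  ·
  (1,3): δ = 102.95°  ·
  (1,4): δ = 71.76°  ·
  (1,5): δ = 18.31°  ✓
  (1,6): δ = 69.76°  ·
  (2,3): δ = 156.00°  ·
  (2,4): δ = 124.81°  ·
  (2,5): δ = 34.73°  ·
  (2,6): δ = 16.71°  ✓
  (3,4): δ = 148.82°  ·
  (3,5): δ = 58.74°  ·
  (3,6): δ = 7.29°  ✓
  (4,5): δ = 89.92°  ·
  (4,6): δ = 38.48°  ·
  (5,6): δ = 128.55°  ·
antipodal pairs: 5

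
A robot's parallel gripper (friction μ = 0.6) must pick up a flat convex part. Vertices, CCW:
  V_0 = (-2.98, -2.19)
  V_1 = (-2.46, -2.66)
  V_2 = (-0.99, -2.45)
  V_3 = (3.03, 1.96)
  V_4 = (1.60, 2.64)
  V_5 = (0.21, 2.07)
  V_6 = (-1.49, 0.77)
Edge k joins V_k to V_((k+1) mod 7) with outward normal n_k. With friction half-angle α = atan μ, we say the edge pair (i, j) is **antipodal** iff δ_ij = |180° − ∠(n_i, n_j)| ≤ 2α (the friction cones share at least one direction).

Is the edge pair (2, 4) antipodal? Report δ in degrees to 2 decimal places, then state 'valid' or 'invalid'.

δ = 25.35°, valid

α = atan 0.6 = 30.96°;  2α = 61.93°
edge 2: e_2 = (+4.02, +4.41);  n_2 = (+0.7390, -0.6737)
edge 4: e_4 = (-1.39, -0.57);  n_4 = (-0.3794, +0.9252)
∠(n_2, n_4) = 154.65°
δ = |180° − 154.65°| = 25.35°
25.35° ≤ 2α = 61.93°  →  valid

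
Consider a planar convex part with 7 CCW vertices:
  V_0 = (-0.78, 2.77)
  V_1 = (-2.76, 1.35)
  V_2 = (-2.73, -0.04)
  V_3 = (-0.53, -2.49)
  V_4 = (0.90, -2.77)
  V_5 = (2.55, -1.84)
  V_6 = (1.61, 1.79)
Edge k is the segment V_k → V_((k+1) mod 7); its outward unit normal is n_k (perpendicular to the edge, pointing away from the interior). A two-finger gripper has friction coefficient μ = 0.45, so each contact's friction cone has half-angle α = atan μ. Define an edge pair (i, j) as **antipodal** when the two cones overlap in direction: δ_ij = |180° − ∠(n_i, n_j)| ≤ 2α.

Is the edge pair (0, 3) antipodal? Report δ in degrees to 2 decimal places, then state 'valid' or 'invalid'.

δ = 46.73°, valid

α = atan 0.45 = 24.23°;  2α = 48.46°
edge 0: e_0 = (-1.98, -1.42);  n_0 = (-0.5828, +0.8126)
edge 3: e_3 = (+1.43, -0.28);  n_3 = (-0.1922, -0.9814)
∠(n_0, n_3) = 133.27°
δ = |180° − 133.27°| = 46.73°
46.73° ≤ 2α = 48.46°  →  valid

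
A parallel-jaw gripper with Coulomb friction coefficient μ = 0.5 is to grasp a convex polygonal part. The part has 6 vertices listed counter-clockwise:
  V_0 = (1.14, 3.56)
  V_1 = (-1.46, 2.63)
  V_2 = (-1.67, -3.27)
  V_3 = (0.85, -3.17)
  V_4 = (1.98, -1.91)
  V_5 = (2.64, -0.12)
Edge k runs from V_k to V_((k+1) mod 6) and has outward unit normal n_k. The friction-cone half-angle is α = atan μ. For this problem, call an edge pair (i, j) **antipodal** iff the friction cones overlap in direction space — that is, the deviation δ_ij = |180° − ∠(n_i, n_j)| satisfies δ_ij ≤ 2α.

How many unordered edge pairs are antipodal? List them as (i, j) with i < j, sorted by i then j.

α = atan 0.5 = 26.57°;  2α = 53.13°
n_0 = (-0.3368, +0.9416)
n_1 = (-0.9994, +0.0356)
n_2 = (+0.0397, -0.9992)
n_3 = (+0.7445, -0.6677)
n_4 = (+0.9383, -0.3459)
n_5 = (+0.9260, +0.3775)
  (0,1): δ = 111.72°  ·
  (0,2): δ = 17.41°  ✓
  (0,3): δ = 28.43°  ✓
  (0,4): δ = 50.08°  ✓
  (0,5): δ = 92.49°  ·
  (1,2): δ = 85.69°  ·
  (1,3): δ = 39.85°  ✓
  (1,4): δ = 18.20°  ✓
  (1,5): δ = 24.21°  ✓
  (2,3): δ = 134.16°  ·
  (2,4): δ = 112.51°  ·
  (2,5): δ = 70.10°  ·
  (3,4): δ = 158.35°  ·
  (3,5): δ = 115.94°  ·
  (4,5): δ = 137.58°  ·
antipodal pairs: 6

count = 6; pairs: (0,2), (0,3), (0,4), (1,3), (1,4), (1,5)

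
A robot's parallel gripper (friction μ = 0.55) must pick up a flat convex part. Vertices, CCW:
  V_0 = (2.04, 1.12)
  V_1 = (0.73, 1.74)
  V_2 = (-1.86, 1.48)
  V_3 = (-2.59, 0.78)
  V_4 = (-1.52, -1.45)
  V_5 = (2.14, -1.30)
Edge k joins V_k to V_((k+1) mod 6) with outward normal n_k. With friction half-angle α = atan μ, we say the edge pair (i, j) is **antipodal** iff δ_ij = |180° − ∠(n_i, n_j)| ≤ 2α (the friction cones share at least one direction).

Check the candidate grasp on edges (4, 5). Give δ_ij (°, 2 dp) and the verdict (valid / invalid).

α = atan 0.55 = 28.81°;  2α = 57.62°
edge 4: e_4 = (+3.66, +0.15);  n_4 = (+0.0409, -0.9992)
edge 5: e_5 = (-0.10, +2.42);  n_5 = (+0.9991, +0.0413)
∠(n_4, n_5) = 90.02°
δ = |180° − 90.02°| = 89.98°
89.98° > 2α = 57.62°  →  invalid

δ = 89.98°, invalid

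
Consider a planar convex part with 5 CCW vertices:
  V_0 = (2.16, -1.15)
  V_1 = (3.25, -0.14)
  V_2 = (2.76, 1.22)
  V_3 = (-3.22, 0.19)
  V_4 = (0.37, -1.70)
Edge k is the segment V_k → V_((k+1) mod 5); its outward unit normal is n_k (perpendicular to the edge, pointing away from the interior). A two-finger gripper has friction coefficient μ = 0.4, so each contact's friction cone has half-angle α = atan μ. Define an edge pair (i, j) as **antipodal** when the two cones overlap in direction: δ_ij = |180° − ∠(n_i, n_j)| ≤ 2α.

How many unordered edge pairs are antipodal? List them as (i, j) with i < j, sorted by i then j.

α = atan 0.4 = 21.80°;  2α = 43.60°
n_0 = (+0.6797, -0.7335)
n_1 = (+0.9408, +0.3390)
n_2 = (-0.1697, +0.9855)
n_3 = (-0.4658, -0.8849)
n_4 = (+0.2937, -0.9559)
  (0,1): δ = 113.00°  ·
  (0,2): δ = 33.05°  ✓
  (0,3): δ = 109.42°  ·
  (0,4): δ = 154.26°  ·
  (1,2): δ = 100.04°  ·
  (1,3): δ = 42.42°  ✓
  (1,4): δ = 87.27°  ·
  (2,3): δ = 37.54°  ✓
  (2,4): δ = 7.31°  ✓
  (3,4): δ = 135.15°  ·
antipodal pairs: 4

count = 4; pairs: (0,2), (1,3), (2,3), (2,4)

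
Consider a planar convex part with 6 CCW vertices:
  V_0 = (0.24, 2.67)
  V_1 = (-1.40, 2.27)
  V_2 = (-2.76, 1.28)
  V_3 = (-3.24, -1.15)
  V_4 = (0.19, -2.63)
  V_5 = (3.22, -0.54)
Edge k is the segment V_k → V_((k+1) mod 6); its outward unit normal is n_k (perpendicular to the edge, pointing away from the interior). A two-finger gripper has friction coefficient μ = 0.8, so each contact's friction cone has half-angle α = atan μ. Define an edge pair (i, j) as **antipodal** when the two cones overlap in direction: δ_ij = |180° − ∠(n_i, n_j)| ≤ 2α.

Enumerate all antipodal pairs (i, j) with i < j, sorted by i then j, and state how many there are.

α = atan 0.8 = 38.66°;  2α = 77.32°
n_0 = (-0.2370, +0.9715)
n_1 = (-0.5885, +0.8085)
n_2 = (-0.9810, +0.1938)
n_3 = (-0.3962, -0.9182)
n_4 = (+0.5678, -0.8232)
n_5 = (+0.7329, +0.6804)
  (0,1): δ = 157.65°  ·
  (0,2): δ = 114.88°  ·
  (0,3): δ = 37.05°  ✓
  (0,4): δ = 20.89°  ✓
  (0,5): δ = 119.17°  ·
  (1,2): δ = 137.23°  ·
  (1,3): δ = 59.39°  ✓
  (1,4): δ = 1.46°  ✓
  (1,5): δ = 96.82°  ·
  (2,3): δ = 102.17°  ·
  (2,4): δ = 44.23°  ✓
  (2,5): δ = 54.05°  ✓
  (3,4): δ = 122.06°  ·
  (3,5): δ = 23.79°  ✓
  (4,5): δ = 81.72°  ·
antipodal pairs: 7

count = 7; pairs: (0,3), (0,4), (1,3), (1,4), (2,4), (2,5), (3,5)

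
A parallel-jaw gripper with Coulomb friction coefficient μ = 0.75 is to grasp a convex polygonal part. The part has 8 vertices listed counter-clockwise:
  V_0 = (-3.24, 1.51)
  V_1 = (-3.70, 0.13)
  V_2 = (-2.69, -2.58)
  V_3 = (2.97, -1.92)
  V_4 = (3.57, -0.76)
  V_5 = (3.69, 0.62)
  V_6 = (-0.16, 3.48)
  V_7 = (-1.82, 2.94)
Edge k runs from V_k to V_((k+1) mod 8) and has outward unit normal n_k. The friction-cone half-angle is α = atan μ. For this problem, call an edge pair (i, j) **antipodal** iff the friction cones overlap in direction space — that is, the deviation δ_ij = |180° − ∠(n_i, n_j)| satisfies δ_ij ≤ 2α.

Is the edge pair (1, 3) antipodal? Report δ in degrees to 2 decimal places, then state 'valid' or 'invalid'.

α = atan 0.75 = 36.87°;  2α = 73.74°
edge 1: e_1 = (+1.01, -2.71);  n_1 = (-0.9370, -0.3492)
edge 3: e_3 = (+0.60, +1.16);  n_3 = (+0.8882, -0.4594)
∠(n_1, n_3) = 132.21°
δ = |180° − 132.21°| = 47.79°
47.79° ≤ 2α = 73.74°  →  valid

δ = 47.79°, valid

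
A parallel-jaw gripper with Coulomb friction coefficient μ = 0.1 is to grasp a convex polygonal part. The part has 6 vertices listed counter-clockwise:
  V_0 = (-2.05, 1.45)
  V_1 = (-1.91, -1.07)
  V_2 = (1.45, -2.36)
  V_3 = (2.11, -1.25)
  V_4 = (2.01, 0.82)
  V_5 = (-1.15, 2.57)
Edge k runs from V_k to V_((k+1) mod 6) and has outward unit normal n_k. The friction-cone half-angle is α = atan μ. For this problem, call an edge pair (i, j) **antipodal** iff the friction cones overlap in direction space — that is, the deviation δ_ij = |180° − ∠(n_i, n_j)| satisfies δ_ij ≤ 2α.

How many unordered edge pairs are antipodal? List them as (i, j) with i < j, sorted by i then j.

count = 3; pairs: (0,3), (1,4), (2,5)

α = atan 0.1 = 5.71°;  2α = 11.42°
n_0 = (-0.9985, -0.0555)
n_1 = (-0.3584, -0.9336)
n_2 = (+0.8595, -0.5111)
n_3 = (+0.9988, +0.0483)
n_4 = (+0.4845, +0.8748)
n_5 = (-0.7795, +0.6264)
  (0,1): δ = 114.18°  ·
  (0,2): δ = 33.92°  ·
  (0,3): δ = 0.41°  ✓
  (0,4): δ = 57.84°  ·
  (0,5): δ = 138.04°  ·
  (1,2): δ = 99.73°  ·
  (1,3): δ = 66.23°  ·
  (1,4): δ = 7.97°  ✓
  (1,5): δ = 72.22°  ·
  (2,3): δ = 146.50°  ·
  (2,4): δ = 88.24°  ·
  (2,5): δ = 8.05°  ✓
  (3,4): δ = 121.74°  ·
  (3,5): δ = 41.55°  ·
  (4,5): δ = 99.81°  ·
antipodal pairs: 3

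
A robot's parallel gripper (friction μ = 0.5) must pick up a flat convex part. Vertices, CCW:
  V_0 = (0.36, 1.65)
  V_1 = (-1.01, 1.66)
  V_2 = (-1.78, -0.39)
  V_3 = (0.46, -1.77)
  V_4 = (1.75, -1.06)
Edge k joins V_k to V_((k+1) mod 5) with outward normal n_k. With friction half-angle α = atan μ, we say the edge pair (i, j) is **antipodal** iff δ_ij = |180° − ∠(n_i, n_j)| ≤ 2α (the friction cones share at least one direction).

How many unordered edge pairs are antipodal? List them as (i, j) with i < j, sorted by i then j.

count = 5; pairs: (0,2), (0,3), (1,3), (1,4), (2,4)

α = atan 0.5 = 26.57°;  2α = 53.13°
n_0 = (+0.0073, +1.0000)
n_1 = (-0.9361, +0.3516)
n_2 = (-0.5245, -0.8514)
n_3 = (+0.4822, -0.8761)
n_4 = (+0.8898, +0.4564)
  (0,1): δ = 110.17°  ·
  (0,2): δ = 31.22°  ✓
  (0,3): δ = 29.25°  ✓
  (0,4): δ = 117.57°  ·
  (1,2): δ = 101.05°  ·
  (1,3): δ = 40.59°  ✓
  (1,4): δ = 47.74°  ✓
  (2,3): δ = 119.54°  ·
  (2,4): δ = 31.21°  ✓
  (3,4): δ = 91.67°  ·
antipodal pairs: 5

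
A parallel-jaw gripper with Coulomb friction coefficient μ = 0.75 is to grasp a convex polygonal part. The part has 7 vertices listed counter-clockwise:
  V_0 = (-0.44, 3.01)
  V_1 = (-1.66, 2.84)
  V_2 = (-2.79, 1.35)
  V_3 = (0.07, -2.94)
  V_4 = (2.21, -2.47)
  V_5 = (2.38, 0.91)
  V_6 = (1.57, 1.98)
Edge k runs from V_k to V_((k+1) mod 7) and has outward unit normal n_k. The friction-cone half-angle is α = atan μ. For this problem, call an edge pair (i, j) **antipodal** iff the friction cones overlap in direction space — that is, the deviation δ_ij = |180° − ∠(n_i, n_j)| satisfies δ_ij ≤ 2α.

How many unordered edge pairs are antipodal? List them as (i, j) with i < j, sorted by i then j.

count = 9; pairs: (0,2), (0,3), (1,3), (1,4), (2,4), (2,5), (2,6), (3,5), (3,6)

α = atan 0.75 = 36.87°;  2α = 73.74°
n_0 = (-0.1380, +0.9904)
n_1 = (-0.7968, +0.6043)
n_2 = (-0.8321, -0.5547)
n_3 = (+0.2145, -0.9767)
n_4 = (+0.9987, -0.0502)
n_5 = (+0.7973, +0.6036)
n_6 = (+0.4560, +0.8900)
  (0,1): δ = 135.11°  ·
  (0,2): δ = 64.24°  ✓
  (0,3): δ = 4.45°  ✓
  (0,4): δ = 79.19°  ·
  (0,5): δ = 119.19°  ·
  (0,6): δ = 144.93°  ·
  (1,2): δ = 109.13°  ·
  (1,3): δ = 40.44°  ✓
  (1,4): δ = 34.30°  ✓
  (1,5): δ = 74.30°  ·
  (1,6): δ = 100.04°  ·
  (2,3): δ = 111.30°  ·
  (2,4): δ = 36.57°  ✓
  (2,5): δ = 3.44°  ✓
  (2,6): δ = 29.18°  ✓
  (3,4): δ = 105.27°  ·
  (3,5): δ = 65.26°  ✓
  (3,6): δ = 39.52°  ✓
  (4,5): δ = 139.99°  ·
  (4,6): δ = 114.25°  ·
  (5,6): δ = 154.26°  ·
antipodal pairs: 9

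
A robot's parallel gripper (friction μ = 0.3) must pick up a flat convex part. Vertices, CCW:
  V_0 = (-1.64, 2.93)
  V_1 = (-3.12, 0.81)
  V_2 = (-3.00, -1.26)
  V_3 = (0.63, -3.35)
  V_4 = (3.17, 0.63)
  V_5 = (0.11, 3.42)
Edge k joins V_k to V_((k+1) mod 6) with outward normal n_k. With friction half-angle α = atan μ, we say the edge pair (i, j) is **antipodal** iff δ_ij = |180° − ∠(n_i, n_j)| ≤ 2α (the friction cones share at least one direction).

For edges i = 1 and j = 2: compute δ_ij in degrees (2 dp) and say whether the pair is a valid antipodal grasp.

α = atan 0.3 = 16.70°;  2α = 33.40°
edge 1: e_1 = (+0.12, -2.07);  n_1 = (-0.9983, -0.0579)
edge 2: e_2 = (+3.63, -2.09);  n_2 = (-0.4990, -0.8666)
∠(n_1, n_2) = 56.75°
δ = |180° − 56.75°| = 123.25°
123.25° > 2α = 33.40°  →  invalid

δ = 123.25°, invalid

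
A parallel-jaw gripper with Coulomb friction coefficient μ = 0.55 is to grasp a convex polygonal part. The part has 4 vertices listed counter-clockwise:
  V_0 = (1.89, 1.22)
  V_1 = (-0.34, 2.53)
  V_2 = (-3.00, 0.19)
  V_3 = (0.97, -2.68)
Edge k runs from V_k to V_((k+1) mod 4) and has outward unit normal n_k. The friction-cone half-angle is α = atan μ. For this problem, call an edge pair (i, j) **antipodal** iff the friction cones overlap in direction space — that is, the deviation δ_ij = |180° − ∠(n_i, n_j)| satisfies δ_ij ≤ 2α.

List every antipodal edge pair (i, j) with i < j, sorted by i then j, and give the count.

count = 2; pairs: (0,2), (1,3)

α = atan 0.55 = 28.81°;  2α = 57.62°
n_0 = (+0.5065, +0.8622)
n_1 = (-0.6605, +0.7508)
n_2 = (-0.5859, -0.8104)
n_3 = (+0.9733, -0.2296)
  (0,1): δ = 108.23°  ·
  (0,2): δ = 5.43°  ✓
  (0,3): δ = 107.16°  ·
  (1,2): δ = 77.20°  ·
  (1,3): δ = 35.39°  ✓
  (2,3): δ = 67.41°  ·
antipodal pairs: 2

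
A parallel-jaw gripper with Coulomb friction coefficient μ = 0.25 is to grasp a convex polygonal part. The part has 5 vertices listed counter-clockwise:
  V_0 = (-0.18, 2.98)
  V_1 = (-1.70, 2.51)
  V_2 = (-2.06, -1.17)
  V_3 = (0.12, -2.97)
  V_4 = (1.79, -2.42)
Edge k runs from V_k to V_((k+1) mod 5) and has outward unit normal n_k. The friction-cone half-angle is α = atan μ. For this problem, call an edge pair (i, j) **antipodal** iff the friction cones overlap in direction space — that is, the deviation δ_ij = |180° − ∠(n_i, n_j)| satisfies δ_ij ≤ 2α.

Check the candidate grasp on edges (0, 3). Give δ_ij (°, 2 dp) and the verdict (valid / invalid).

δ = 1.05°, valid

α = atan 0.25 = 14.04°;  2α = 28.07°
edge 0: e_0 = (-1.52, -0.47);  n_0 = (-0.2954, +0.9554)
edge 3: e_3 = (+1.67, +0.55);  n_3 = (+0.3128, -0.9498)
∠(n_0, n_3) = 178.95°
δ = |180° − 178.95°| = 1.05°
1.05° ≤ 2α = 28.07°  →  valid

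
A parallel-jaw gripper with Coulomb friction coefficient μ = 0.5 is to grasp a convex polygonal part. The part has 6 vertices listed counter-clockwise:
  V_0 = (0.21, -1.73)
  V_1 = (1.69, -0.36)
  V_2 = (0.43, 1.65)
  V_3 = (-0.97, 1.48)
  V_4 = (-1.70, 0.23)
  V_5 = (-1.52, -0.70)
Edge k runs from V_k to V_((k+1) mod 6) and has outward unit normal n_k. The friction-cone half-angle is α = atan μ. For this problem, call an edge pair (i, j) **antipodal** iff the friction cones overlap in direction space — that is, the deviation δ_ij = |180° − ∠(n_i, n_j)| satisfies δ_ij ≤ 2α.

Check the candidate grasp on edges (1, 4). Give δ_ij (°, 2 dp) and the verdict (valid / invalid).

α = atan 0.5 = 26.57°;  2α = 53.13°
edge 1: e_1 = (-1.26, +2.01);  n_1 = (+0.8473, +0.5311)
edge 4: e_4 = (+0.18, -0.93);  n_4 = (-0.9818, -0.1900)
∠(n_1, n_4) = 158.87°
δ = |180° − 158.87°| = 21.13°
21.13° ≤ 2α = 53.13°  →  valid

δ = 21.13°, valid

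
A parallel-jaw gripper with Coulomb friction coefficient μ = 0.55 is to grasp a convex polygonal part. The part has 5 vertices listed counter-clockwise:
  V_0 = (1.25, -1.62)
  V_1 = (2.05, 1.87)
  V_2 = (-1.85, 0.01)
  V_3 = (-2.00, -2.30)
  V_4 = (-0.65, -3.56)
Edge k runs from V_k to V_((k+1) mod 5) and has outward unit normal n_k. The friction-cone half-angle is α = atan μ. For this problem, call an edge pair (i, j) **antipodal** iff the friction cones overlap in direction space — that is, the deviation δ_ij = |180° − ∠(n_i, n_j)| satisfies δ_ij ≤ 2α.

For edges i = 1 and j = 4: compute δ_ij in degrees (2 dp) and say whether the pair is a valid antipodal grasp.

δ = 20.10°, valid

α = atan 0.55 = 28.81°;  2α = 57.62°
edge 1: e_1 = (-3.90, -1.86);  n_1 = (-0.4305, +0.9026)
edge 4: e_4 = (+1.90, +1.94);  n_4 = (+0.7144, -0.6997)
∠(n_1, n_4) = 159.90°
δ = |180° − 159.90°| = 20.10°
20.10° ≤ 2α = 57.62°  →  valid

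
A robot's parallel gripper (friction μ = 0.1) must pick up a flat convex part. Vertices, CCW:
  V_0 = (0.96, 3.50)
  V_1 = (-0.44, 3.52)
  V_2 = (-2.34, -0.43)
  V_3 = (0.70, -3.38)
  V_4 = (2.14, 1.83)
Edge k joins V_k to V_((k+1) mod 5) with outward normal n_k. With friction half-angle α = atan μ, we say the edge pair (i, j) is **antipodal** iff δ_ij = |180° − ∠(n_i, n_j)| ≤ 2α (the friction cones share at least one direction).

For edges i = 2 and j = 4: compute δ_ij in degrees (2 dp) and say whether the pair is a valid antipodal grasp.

δ = 10.62°, valid

α = atan 0.1 = 5.71°;  2α = 11.42°
edge 2: e_2 = (+3.04, -2.95);  n_2 = (-0.6964, -0.7177)
edge 4: e_4 = (-1.18, +1.67);  n_4 = (+0.8167, +0.5771)
∠(n_2, n_4) = 169.38°
δ = |180° − 169.38°| = 10.62°
10.62° ≤ 2α = 11.42°  →  valid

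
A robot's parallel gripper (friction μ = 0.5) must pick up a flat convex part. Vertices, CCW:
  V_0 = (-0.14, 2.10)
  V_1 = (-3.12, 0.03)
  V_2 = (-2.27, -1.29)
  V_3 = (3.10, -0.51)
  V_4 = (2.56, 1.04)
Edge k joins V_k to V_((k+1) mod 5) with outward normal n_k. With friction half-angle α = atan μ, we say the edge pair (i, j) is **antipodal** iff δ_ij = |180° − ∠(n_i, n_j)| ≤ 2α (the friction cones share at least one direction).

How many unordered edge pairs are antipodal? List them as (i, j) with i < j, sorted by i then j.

count = 4; pairs: (0,2), (1,3), (1,4), (2,4)

α = atan 0.5 = 26.57°;  2α = 53.13°
n_0 = (-0.5705, +0.8213)
n_1 = (-0.8408, -0.5414)
n_2 = (+0.1437, -0.9896)
n_3 = (+0.9443, +0.3290)
n_4 = (+0.3654, +0.9308)
  (0,1): δ = 92.01°  ·
  (0,2): δ = 26.52°  ✓
  (0,3): δ = 74.42°  ·
  (0,4): δ = 123.78°  ·
  (1,2): δ = 114.51°  ·
  (1,3): δ = 13.57°  ✓
  (1,4): δ = 35.79°  ✓
  (2,3): δ = 79.06°  ·
  (2,4): δ = 29.70°  ✓
  (3,4): δ = 130.64°  ·
antipodal pairs: 4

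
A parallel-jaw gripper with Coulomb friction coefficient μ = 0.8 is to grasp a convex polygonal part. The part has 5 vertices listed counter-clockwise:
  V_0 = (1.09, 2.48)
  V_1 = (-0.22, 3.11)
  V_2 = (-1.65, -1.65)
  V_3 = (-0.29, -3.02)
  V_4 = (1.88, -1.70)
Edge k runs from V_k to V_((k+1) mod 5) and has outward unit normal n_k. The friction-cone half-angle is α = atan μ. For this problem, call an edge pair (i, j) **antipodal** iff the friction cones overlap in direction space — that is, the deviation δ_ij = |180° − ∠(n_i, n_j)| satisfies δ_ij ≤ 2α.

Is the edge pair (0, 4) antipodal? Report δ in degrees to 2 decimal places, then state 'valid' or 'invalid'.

δ = 126.39°, invalid

α = atan 0.8 = 38.66°;  2α = 77.32°
edge 0: e_0 = (-1.31, +0.63);  n_0 = (+0.4334, +0.9012)
edge 4: e_4 = (-0.79, +4.18);  n_4 = (+0.9826, +0.1857)
∠(n_0, n_4) = 53.61°
δ = |180° − 53.61°| = 126.39°
126.39° > 2α = 77.32°  →  invalid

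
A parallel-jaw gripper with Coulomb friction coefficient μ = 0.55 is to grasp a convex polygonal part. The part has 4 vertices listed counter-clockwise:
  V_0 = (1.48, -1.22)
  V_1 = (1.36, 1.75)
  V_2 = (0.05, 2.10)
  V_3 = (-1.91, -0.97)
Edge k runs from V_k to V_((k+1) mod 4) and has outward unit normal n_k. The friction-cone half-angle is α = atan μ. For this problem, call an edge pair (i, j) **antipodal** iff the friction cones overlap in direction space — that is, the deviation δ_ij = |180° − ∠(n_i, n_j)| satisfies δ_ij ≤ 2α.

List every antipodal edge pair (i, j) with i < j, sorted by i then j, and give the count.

α = atan 0.55 = 28.81°;  2α = 57.62°
n_0 = (+0.9992, +0.0404)
n_1 = (+0.2581, +0.9661)
n_2 = (-0.8429, +0.5381)
n_3 = (-0.0735, -0.9973)
  (0,1): δ = 107.27°  ·
  (0,2): δ = 34.87°  ✓
  (0,3): δ = 83.47°  ·
  (1,2): δ = 107.60°  ·
  (1,3): δ = 10.74°  ✓
  (2,3): δ = 61.66°  ·
antipodal pairs: 2

count = 2; pairs: (0,2), (1,3)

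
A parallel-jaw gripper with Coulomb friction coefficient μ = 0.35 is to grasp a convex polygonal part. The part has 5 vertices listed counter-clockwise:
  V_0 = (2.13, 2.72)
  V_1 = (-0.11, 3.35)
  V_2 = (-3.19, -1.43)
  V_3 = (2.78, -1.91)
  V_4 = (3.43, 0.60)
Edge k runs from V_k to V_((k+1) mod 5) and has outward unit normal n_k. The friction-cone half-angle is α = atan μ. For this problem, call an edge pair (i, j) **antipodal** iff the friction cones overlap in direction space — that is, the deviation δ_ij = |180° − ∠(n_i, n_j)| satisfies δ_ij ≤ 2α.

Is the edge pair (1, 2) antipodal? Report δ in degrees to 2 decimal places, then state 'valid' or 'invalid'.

δ = 61.80°, invalid

α = atan 0.35 = 19.29°;  2α = 38.58°
edge 1: e_1 = (-3.08, -4.78);  n_1 = (-0.8406, +0.5416)
edge 2: e_2 = (+5.97, -0.48);  n_2 = (-0.0801, -0.9968)
∠(n_1, n_2) = 118.20°
δ = |180° − 118.20°| = 61.80°
61.80° > 2α = 38.58°  →  invalid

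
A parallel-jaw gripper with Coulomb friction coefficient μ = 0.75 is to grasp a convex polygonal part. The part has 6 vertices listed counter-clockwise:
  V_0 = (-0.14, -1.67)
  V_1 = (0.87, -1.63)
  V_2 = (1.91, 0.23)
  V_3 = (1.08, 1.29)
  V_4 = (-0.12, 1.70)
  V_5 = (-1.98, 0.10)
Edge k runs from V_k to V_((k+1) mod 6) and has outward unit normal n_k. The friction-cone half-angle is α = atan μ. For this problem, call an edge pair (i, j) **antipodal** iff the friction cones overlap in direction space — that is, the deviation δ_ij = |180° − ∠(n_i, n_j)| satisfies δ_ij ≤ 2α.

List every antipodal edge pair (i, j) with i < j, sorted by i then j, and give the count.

α = atan 0.75 = 36.87°;  2α = 73.74°
n_0 = (+0.0396, -0.9992)
n_1 = (+0.8728, -0.4880)
n_2 = (+0.7873, +0.6165)
n_3 = (+0.3233, +0.9463)
n_4 = (-0.6521, +0.7581)
n_5 = (-0.6933, -0.7207)
  (0,1): δ = 121.48°  ·
  (0,2): δ = 54.21°  ✓
  (0,3): δ = 21.13°  ✓
  (0,4): δ = 38.43°  ✓
  (0,5): δ = 133.84°  ·
  (1,2): δ = 112.73°  ·
  (1,3): δ = 79.65°  ·
  (1,4): δ = 20.09°  ✓
  (1,5): δ = 75.32°  ·
  (2,3): δ = 146.93°  ·
  (2,4): δ = 87.36°  ·
  (2,5): δ = 8.05°  ✓
  (3,4): δ = 120.43°  ·
  (3,5): δ = 25.03°  ✓
  (4,5): δ = 84.59°  ·
antipodal pairs: 6

count = 6; pairs: (0,2), (0,3), (0,4), (1,4), (2,5), (3,5)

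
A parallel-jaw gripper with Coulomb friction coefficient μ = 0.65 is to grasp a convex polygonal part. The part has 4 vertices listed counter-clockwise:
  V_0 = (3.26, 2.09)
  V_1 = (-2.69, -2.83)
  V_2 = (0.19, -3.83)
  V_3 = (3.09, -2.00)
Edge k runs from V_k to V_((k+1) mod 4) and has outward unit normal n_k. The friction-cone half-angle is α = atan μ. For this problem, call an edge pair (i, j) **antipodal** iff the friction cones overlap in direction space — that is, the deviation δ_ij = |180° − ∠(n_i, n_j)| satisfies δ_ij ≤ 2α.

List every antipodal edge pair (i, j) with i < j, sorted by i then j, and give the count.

α = atan 0.65 = 33.02°;  2α = 66.05°
n_0 = (-0.6372, +0.7707)
n_1 = (-0.3280, -0.9447)
n_2 = (+0.5337, -0.8457)
n_3 = (+0.9991, -0.0415)
  (0,1): δ = 58.74°  ✓
  (0,2): δ = 7.33°  ✓
  (0,3): δ = 48.03°  ✓
  (1,2): δ = 128.60°  ·
  (1,3): δ = 73.23°  ·
  (2,3): δ = 124.63°  ·
antipodal pairs: 3

count = 3; pairs: (0,1), (0,2), (0,3)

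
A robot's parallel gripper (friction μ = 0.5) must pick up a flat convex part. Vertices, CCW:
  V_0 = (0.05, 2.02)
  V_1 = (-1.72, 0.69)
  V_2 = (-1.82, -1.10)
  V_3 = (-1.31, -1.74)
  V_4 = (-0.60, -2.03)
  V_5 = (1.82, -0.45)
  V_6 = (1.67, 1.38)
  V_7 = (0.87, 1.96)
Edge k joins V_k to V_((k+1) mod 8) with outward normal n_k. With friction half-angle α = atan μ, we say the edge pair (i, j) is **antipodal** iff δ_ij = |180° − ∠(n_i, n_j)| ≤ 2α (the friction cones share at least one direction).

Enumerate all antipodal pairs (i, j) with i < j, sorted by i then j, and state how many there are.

α = atan 0.5 = 26.57°;  2α = 53.13°
n_0 = (-0.6007, +0.7995)
n_1 = (-0.9984, +0.0558)
n_2 = (-0.7821, -0.6232)
n_3 = (-0.3781, -0.9258)
n_4 = (+0.5467, -0.8373)
n_5 = (+0.9967, +0.0817)
n_6 = (+0.5870, +0.8096)
n_7 = (+0.0730, +0.9973)
  (0,1): δ = 130.12°  ·
  (0,2): δ = 88.37°  ·
  (0,3): δ = 59.14°  ·
  (0,4): δ = 3.78°  ✓
  (0,5): δ = 57.76°  ·
  (0,6): δ = 107.14°  ·
  (0,7): δ = 138.89°  ·
  (1,2): δ = 138.25°  ·
  (1,3): δ = 109.02°  ·
  (1,4): δ = 53.66°  ·
  (1,5): δ = 7.88°  ✓
  (1,6): δ = 57.26°  ·
  (1,7): δ = 89.01°  ·
  (2,3): δ = 150.77°  ·
  (2,4): δ = 95.41°  ·
  (2,5): δ = 33.86°  ✓
  (2,6): δ = 15.51°  ✓
  (2,7): δ = 47.26°  ✓
  (3,4): δ = 124.64°  ·
  (3,5): δ = 63.10°  ·
  (3,6): δ = 13.72°  ✓
  (3,7): δ = 18.03°  ✓
  (4,5): δ = 118.45°  ·
  (4,6): δ = 69.08°  ·
  (4,7): δ = 37.33°  ✓
  (5,6): δ = 130.63°  ·
  (5,7): δ = 98.87°  ·
  (6,7): δ = 148.24°  ·
antipodal pairs: 8

count = 8; pairs: (0,4), (1,5), (2,5), (2,6), (2,7), (3,6), (3,7), (4,7)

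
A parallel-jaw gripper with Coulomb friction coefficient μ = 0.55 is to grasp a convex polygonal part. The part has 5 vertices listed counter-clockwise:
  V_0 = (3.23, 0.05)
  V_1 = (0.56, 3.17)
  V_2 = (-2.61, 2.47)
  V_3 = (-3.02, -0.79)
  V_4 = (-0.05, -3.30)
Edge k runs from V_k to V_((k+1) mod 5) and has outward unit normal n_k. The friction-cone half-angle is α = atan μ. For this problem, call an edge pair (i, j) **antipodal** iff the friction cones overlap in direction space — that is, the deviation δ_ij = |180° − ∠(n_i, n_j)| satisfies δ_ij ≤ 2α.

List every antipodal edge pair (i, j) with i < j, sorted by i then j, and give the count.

count = 5; pairs: (0,2), (0,3), (1,3), (1,4), (2,4)

α = atan 0.55 = 28.81°;  2α = 57.62°
n_0 = (+0.7598, +0.6502)
n_1 = (-0.2156, +0.9765)
n_2 = (-0.9922, +0.1248)
n_3 = (-0.6455, -0.7638)
n_4 = (+0.7145, -0.6996)
  (0,1): δ = 118.10°  ·
  (0,2): δ = 47.72°  ✓
  (0,3): δ = 9.24°  ✓
  (0,4): δ = 95.05°  ·
  (1,2): δ = 109.62°  ·
  (1,3): δ = 52.65°  ✓
  (1,4): δ = 33.15°  ✓
  (2,3): δ = 123.03°  ·
  (2,4): δ = 37.23°  ✓
  (3,4): δ = 94.19°  ·
antipodal pairs: 5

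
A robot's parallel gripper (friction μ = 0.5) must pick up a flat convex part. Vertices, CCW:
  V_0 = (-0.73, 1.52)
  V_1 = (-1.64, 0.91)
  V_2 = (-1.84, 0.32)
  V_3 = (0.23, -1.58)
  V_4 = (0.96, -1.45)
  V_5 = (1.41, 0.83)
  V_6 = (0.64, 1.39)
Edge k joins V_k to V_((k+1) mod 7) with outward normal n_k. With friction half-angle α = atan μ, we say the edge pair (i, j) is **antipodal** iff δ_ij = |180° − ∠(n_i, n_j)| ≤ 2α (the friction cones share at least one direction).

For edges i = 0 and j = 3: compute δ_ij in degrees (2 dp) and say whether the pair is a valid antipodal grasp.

α = atan 0.5 = 26.57°;  2α = 53.13°
edge 0: e_0 = (-0.91, -0.61);  n_0 = (-0.5568, +0.8306)
edge 3: e_3 = (+0.73, +0.13);  n_3 = (+0.1753, -0.9845)
∠(n_0, n_3) = 156.26°
δ = |180° − 156.26°| = 23.74°
23.74° ≤ 2α = 53.13°  →  valid

δ = 23.74°, valid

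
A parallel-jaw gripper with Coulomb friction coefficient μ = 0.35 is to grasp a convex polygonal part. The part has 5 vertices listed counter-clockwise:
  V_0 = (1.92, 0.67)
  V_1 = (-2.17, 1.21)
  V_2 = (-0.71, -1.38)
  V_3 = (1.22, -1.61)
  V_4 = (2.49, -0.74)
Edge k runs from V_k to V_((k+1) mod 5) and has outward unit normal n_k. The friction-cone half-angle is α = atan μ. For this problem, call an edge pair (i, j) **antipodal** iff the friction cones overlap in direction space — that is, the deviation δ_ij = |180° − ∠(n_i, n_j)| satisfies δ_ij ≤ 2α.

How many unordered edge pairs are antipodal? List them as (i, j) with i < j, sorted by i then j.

α = atan 0.35 = 19.29°;  2α = 38.58°
n_0 = (+0.1309, +0.9914)
n_1 = (-0.8711, -0.4911)
n_2 = (-0.1183, -0.9930)
n_3 = (+0.5651, -0.8250)
n_4 = (+0.9271, +0.3748)
  (0,1): δ = 53.07°  ·
  (0,2): δ = 0.73°  ✓
  (0,3): δ = 41.93°  ·
  (0,4): δ = 119.53°  ·
  (1,2): δ = 126.21°  ·
  (1,3): δ = 85.00°  ·
  (1,4): δ = 7.40°  ✓
  (2,3): δ = 138.79°  ·
  (2,4): δ = 61.19°  ·
  (3,4): δ = 102.40°  ·
antipodal pairs: 2

count = 2; pairs: (0,2), (1,4)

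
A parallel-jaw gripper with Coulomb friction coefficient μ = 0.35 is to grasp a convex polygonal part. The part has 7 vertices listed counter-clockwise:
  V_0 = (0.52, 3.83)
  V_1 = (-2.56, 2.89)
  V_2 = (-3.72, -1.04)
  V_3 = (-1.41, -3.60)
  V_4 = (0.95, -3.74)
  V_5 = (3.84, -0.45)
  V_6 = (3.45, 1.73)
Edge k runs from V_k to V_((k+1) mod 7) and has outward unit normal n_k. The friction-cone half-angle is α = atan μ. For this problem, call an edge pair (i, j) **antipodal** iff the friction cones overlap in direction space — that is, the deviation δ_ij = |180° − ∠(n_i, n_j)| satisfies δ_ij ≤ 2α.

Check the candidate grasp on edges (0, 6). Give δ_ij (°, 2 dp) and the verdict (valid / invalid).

α = atan 0.35 = 19.29°;  2α = 38.58°
edge 0: e_0 = (-3.08, -0.94);  n_0 = (-0.2919, +0.9564)
edge 6: e_6 = (-2.93, +2.10);  n_6 = (+0.5825, +0.8128)
∠(n_0, n_6) = 52.60°
δ = |180° − 52.60°| = 127.40°
127.40° > 2α = 38.58°  →  invalid

δ = 127.40°, invalid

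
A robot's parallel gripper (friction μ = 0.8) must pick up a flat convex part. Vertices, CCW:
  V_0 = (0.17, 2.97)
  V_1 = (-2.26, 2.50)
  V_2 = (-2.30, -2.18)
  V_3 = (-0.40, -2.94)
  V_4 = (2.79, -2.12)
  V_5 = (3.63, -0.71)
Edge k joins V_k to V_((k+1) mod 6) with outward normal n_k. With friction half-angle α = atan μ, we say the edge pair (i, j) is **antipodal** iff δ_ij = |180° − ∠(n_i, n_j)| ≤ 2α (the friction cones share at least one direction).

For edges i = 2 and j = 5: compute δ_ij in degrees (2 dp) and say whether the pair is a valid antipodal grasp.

α = atan 0.8 = 38.66°;  2α = 77.32°
edge 2: e_2 = (+1.90, -0.76);  n_2 = (-0.3714, -0.9285)
edge 5: e_5 = (-3.46, +3.68);  n_5 = (+0.7285, +0.6850)
∠(n_2, n_5) = 155.04°
δ = |180° − 155.04°| = 24.96°
24.96° ≤ 2α = 77.32°  →  valid

δ = 24.96°, valid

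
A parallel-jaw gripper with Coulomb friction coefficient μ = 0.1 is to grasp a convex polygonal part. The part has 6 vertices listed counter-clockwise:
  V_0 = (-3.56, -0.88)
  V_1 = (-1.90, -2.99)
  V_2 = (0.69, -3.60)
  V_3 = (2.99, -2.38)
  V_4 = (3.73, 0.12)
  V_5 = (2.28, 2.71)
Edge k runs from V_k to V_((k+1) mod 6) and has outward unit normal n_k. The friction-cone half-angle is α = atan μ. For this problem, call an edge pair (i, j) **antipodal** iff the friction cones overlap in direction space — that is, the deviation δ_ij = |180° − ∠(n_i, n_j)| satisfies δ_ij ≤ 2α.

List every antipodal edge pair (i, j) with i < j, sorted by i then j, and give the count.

α = atan 0.1 = 5.71°;  2α = 11.42°
n_0 = (-0.7859, -0.6183)
n_1 = (-0.2292, -0.9734)
n_2 = (+0.4686, -0.8834)
n_3 = (+0.9589, -0.2838)
n_4 = (+0.8726, +0.4885)
n_5 = (-0.5237, +0.8519)
  (0,1): δ = 141.45°  ·
  (0,2): δ = 100.25°  ·
  (0,3): δ = 54.68°  ·
  (0,4): δ = 8.95°  ✓
  (0,5): δ = 83.39°  ·
  (1,2): δ = 138.80°  ·
  (1,3): δ = 93.24°  ·
  (1,4): δ = 47.51°  ·
  (1,5): δ = 44.83°  ·
  (2,3): δ = 134.43°  ·
  (2,4): δ = 88.70°  ·
  (2,5): δ = 3.64°  ✓
  (3,4): δ = 134.27°  ·
  (3,5): δ = 41.93°  ·
  (4,5): δ = 87.66°  ·
antipodal pairs: 2

count = 2; pairs: (0,4), (2,5)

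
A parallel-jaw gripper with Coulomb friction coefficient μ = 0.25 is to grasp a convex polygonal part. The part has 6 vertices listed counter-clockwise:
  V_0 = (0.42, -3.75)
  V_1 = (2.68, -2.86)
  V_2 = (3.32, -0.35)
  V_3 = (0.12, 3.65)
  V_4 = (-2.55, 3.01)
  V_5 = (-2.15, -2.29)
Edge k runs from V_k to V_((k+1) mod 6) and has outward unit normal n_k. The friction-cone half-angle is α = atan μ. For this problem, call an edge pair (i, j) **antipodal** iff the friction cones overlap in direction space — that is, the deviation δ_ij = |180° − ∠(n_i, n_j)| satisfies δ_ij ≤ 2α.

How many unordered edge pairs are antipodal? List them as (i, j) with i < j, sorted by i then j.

α = atan 0.25 = 14.04°;  2α = 28.07°
n_0 = (+0.3664, -0.9305)
n_1 = (+0.9690, -0.2471)
n_2 = (+0.7809, +0.6247)
n_3 = (-0.2331, +0.9725)
n_4 = (-0.9972, -0.0753)
n_5 = (-0.4940, -0.8695)
  (0,1): δ = 125.80°  ·
  (0,2): δ = 72.83°  ·
  (0,3): δ = 8.02°  ✓
  (0,4): δ = 72.82°  ·
  (0,5): δ = 128.90°  ·
  (1,2): δ = 127.04°  ·
  (1,3): δ = 62.22°  ·
  (1,4): δ = 18.62°  ✓
  (1,5): δ = 74.70°  ·
  (2,3): δ = 115.18°  ·
  (2,4): δ = 34.34°  ·
  (2,5): δ = 21.74°  ✓
  (3,4): δ = 99.16°  ·
  (3,5): δ = 43.08°  ·
  (4,5): δ = 123.92°  ·
antipodal pairs: 3

count = 3; pairs: (0,3), (1,4), (2,5)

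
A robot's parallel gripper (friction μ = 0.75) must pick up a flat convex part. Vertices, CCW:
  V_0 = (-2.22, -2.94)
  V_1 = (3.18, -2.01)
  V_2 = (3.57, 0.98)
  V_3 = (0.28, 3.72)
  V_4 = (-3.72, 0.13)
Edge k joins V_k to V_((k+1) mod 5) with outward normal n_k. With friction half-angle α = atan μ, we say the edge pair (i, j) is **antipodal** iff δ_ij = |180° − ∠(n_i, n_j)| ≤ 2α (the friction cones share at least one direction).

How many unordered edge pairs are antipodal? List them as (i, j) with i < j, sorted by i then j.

α = atan 0.75 = 36.87°;  2α = 73.74°
n_0 = (+0.1697, -0.9855)
n_1 = (+0.9916, -0.1293)
n_2 = (+0.6400, +0.7684)
n_3 = (-0.6679, +0.7442)
n_4 = (-0.8985, -0.4390)
  (0,1): δ = 107.20°  ·
  (0,2): δ = 49.56°  ✓
  (0,3): δ = 32.14°  ✓
  (0,4): δ = 106.27°  ·
  (1,2): δ = 122.36°  ·
  (1,3): δ = 40.66°  ✓
  (1,4): δ = 33.47°  ✓
  (2,3): δ = 98.30°  ·
  (2,4): δ = 24.17°  ✓
  (3,4): δ = 105.87°  ·
antipodal pairs: 5

count = 5; pairs: (0,2), (0,3), (1,3), (1,4), (2,4)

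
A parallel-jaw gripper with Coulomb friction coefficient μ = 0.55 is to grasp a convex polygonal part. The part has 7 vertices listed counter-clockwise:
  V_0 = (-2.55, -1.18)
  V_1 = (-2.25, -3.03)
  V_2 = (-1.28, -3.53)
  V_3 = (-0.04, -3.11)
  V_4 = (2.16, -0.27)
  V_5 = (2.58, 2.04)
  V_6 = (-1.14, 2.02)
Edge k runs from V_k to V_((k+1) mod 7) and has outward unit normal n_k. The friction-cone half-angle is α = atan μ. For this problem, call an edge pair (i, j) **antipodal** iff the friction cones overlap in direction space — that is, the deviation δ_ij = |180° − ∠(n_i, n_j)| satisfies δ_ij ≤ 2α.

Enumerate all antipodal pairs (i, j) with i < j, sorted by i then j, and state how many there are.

α = atan 0.55 = 28.81°;  2α = 57.62°
n_0 = (-0.9871, -0.1601)
n_1 = (-0.4582, -0.8889)
n_2 = (+0.3208, -0.9471)
n_3 = (+0.7905, -0.6124)
n_4 = (+0.9839, -0.1789)
n_5 = (-0.0054, +1.0000)
n_6 = (-0.9151, +0.4032)
  (0,1): δ = 126.48°  ·
  (0,2): δ = 80.50°  ·
  (0,3): δ = 46.97°  ✓
  (0,4): δ = 19.52°  ✓
  (0,5): δ = 81.10°  ·
  (0,6): δ = 147.01°  ·
  (1,2): δ = 134.02°  ·
  (1,3): δ = 100.49°  ·
  (1,4): δ = 73.04°  ·
  (1,5): δ = 27.58°  ✓
  (1,6): δ = 93.49°  ·
  (2,3): δ = 146.47°  ·
  (2,4): δ = 119.02°  ·
  (2,5): δ = 18.40°  ✓
  (2,6): δ = 47.51°  ✓
  (3,4): δ = 152.54°  ·
  (3,5): δ = 51.93°  ✓
  (3,6): δ = 13.98°  ✓
  (4,5): δ = 79.39°  ·
  (4,6): δ = 13.47°  ✓
  (5,6): δ = 114.09°  ·
antipodal pairs: 8

count = 8; pairs: (0,3), (0,4), (1,5), (2,5), (2,6), (3,5), (3,6), (4,6)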